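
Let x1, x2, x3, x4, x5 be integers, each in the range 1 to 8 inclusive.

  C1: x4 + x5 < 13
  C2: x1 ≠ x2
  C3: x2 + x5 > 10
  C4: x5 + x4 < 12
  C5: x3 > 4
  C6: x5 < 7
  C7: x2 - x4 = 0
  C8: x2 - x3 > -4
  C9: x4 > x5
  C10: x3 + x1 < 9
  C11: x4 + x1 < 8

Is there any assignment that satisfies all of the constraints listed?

The assignment x1 = 1, x2 = 6, x3 = 7, x4 = 6, x5 = 5 works:
  constraint 1 holds since x4 + x5 = 11.
  constraint 3 holds since x2 + x5 = 11.
  constraint 4 holds since x5 + x4 = 11.
The rest check out directly.

Satisfiable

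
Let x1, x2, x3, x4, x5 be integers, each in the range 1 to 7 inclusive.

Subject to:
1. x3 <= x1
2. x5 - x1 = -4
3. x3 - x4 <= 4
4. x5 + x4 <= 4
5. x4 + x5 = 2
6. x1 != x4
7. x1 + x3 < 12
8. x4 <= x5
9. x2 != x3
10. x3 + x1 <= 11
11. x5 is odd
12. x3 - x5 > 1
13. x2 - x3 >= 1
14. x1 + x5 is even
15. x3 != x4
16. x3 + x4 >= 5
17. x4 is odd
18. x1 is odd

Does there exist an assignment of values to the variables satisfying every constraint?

One satisfying assignment is x1 = 5, x2 = 6, x3 = 5, x4 = 1, x5 = 1.
For the less obvious constraints — constraint 2: x5 - x1 = -4; constraint 3: x3 - x4 = 4; constraint 4: x5 + x4 = 2 — and the others hold by inspection.

Satisfiable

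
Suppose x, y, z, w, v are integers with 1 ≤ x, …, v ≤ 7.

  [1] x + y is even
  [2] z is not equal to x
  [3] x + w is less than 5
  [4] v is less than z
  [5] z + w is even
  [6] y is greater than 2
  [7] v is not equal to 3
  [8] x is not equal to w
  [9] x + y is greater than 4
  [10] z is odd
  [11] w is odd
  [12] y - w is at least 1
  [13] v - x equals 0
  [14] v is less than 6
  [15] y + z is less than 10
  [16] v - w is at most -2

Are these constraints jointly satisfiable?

Satisfiable

The assignment x = 1, y = 5, z = 3, w = 3, v = 1 works:
  constraint 3 holds since x + w = 4.
  constraint 9 holds since x + y = 6.
The rest check out directly.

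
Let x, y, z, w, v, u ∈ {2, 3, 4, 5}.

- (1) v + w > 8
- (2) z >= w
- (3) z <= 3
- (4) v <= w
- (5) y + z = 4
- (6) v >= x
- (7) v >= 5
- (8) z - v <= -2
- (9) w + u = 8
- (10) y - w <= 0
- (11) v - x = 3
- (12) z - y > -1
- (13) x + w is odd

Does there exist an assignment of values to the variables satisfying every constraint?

From constraints 4 and 7: w ≥ v and v ≥ 5, so w ≥ 5. From constraints 2 and 3: w ≤ z and z ≤ 3, so w ≤ 3. But 3 < 5, so no value of w works.

Unsatisfiable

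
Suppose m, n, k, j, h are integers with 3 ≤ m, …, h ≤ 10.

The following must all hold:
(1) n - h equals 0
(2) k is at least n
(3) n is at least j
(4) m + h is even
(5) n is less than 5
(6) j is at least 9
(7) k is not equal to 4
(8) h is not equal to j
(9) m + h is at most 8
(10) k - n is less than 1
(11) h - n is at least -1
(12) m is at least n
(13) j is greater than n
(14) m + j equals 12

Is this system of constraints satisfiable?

Unsatisfiable

From constraints 3 and 6: n ≥ j and j ≥ 9, so n ≥ 9. From constraint 5: n ≤ 4. But 4 < 9, so no value of n works.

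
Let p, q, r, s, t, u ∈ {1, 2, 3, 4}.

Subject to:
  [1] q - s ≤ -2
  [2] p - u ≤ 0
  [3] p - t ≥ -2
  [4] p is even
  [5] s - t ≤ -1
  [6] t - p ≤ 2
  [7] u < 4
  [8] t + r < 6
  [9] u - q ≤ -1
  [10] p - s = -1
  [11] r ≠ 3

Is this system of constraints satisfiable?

Unsatisfiable

Constraints 1, 2, 5, 6, and 9 give q − u ≥ 1, u − p ≥ 0, p − t ≥ -2, t − s ≥ 1, s − q ≥ 2.
Adding all 5 inequalities: the left sides telescope to 0, and the right sides sum to 1 + 0 + (-2) + 1 + 2 = 2. So 0 ≥ 2, which is false.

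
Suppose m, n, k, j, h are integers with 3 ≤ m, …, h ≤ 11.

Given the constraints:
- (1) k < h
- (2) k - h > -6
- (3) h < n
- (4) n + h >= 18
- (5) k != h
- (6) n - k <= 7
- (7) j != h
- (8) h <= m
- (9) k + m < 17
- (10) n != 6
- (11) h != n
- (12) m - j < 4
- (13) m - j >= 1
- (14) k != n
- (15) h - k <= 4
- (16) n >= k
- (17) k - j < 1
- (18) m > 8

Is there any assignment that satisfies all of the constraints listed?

One satisfying assignment is m = 10, n = 11, k = 5, j = 7, h = 8.
For the less obvious constraints — constraint 2: k - h = -3; constraint 4: n + h = 19 — and the others hold by inspection.

Satisfiable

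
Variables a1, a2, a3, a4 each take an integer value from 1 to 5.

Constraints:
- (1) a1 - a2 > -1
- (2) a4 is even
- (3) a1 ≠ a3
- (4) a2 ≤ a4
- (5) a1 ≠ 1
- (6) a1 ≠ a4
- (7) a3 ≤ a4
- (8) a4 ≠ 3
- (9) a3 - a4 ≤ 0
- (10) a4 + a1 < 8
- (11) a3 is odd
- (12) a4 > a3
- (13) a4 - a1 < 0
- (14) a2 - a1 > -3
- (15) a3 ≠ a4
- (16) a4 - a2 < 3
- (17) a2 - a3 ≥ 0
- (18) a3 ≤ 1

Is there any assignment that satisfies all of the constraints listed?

Try a1 = 4, a2 = 2, a3 = 1, a4 = 2.
Check constraint 1: a1 - a2 = 2; constraint 9: a3 - a4 = -1. The remaining constraints are straightforward to verify.

Satisfiable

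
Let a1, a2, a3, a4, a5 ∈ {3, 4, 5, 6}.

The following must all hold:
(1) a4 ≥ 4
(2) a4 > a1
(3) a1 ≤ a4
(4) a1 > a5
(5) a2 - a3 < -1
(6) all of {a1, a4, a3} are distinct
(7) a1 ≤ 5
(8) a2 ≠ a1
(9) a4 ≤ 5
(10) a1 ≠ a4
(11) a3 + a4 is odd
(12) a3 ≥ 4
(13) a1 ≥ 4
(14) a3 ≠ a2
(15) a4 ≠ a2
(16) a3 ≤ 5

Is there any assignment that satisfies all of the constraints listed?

Constraints 1, 7, 9, 12, 13, and 16 confine each of a1, a4, a3 to the 2 values {4, 5}.
Constraint 6 requires all 3 of them to be distinct, but only 2 values are available — impossible by the pigeonhole principle.

Unsatisfiable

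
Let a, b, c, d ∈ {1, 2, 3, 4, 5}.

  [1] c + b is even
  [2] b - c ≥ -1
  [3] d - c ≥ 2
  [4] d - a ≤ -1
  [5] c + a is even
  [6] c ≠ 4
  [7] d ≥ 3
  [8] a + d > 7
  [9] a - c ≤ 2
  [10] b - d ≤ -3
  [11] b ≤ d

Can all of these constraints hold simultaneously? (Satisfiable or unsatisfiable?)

Constraints 2, 4, 9, and 10 give a − d ≥ 1, d − b ≥ 3, b − c ≥ -1, c − a ≥ -2.
Adding all 4 inequalities: the left sides telescope to 0, and the right sides sum to 1 + 3 + (-1) + (-2) = 1. So 0 ≥ 1, which is false.

Unsatisfiable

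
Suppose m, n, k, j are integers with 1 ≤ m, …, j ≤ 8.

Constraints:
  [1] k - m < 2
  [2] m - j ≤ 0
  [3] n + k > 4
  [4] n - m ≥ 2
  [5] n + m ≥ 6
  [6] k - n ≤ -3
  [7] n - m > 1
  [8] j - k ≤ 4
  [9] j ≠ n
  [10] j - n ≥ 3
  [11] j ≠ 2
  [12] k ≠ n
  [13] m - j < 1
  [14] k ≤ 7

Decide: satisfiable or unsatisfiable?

Unsatisfiable

Constraints 6, 8, and 10 give k − j ≥ -4, j − n ≥ 3, n − k ≥ 3.
Adding all 3 inequalities: the left sides telescope to 0, and the right sides sum to (-4) + 3 + 3 = 2. So 0 ≥ 2, which is false.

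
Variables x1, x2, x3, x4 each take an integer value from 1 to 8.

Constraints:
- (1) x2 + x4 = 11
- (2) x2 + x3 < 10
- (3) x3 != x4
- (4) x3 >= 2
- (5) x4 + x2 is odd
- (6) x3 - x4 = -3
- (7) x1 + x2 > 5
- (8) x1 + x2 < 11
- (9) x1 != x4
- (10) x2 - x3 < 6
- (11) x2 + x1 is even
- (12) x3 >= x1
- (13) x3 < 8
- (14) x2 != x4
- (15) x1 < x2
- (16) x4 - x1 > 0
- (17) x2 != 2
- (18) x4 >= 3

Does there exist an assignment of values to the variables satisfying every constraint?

Take x1 = 2, x2 = 6, x3 = 2, x4 = 5. Then constraint 1: x2 + x4 = 11; constraint 2: x2 + x3 = 8; constraint 6: x3 - x4 = -3, and every other listed constraint is also met.

Satisfiable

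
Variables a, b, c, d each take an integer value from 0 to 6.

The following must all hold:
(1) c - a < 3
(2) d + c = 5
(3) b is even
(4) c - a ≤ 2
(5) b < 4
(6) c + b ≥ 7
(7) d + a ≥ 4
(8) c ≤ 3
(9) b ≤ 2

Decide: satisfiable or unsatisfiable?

From constraint 8: c ≤ 3. From constraint 9: b ≤ 2. Hence c + b ≤ 5. But constraint 6 requires c + b ≥ 7, and 7 > 5. Contradiction.

Unsatisfiable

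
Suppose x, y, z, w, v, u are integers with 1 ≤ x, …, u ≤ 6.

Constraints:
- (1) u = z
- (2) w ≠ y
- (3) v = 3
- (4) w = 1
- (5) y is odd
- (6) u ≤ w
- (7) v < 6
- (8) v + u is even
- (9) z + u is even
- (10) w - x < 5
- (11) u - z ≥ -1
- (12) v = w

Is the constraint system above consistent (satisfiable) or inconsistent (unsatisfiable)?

Constraint 3 fixes v = 3 and constraint 4 fixes w = 1, but constraint 12 requires v = w. Since 3 ≠ 1, contradiction.

Unsatisfiable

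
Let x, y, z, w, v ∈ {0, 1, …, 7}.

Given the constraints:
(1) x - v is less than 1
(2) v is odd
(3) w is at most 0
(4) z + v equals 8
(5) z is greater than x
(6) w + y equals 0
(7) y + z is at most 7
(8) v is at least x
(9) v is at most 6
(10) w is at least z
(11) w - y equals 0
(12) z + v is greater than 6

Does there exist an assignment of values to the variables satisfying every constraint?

From constraints 3 and 10: z ≤ w ≤ 0. From constraint 9: v ≤ 6. Hence z + v ≤ 6. But constraint 4 requires z + v = 8, and 8 > 6. Contradiction.

Unsatisfiable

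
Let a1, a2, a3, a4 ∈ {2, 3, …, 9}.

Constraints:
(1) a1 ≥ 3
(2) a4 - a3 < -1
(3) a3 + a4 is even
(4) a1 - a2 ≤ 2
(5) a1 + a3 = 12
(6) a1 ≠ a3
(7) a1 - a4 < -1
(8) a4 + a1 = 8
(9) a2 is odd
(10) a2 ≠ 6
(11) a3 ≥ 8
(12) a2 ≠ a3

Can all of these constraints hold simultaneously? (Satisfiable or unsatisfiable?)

One satisfying assignment is a1 = 3, a2 = 3, a3 = 9, a4 = 5.
For the less obvious constraints — constraint 2: a4 - a3 = -4; constraint 4: a1 - a2 = 0 — and the others hold by inspection.

Satisfiable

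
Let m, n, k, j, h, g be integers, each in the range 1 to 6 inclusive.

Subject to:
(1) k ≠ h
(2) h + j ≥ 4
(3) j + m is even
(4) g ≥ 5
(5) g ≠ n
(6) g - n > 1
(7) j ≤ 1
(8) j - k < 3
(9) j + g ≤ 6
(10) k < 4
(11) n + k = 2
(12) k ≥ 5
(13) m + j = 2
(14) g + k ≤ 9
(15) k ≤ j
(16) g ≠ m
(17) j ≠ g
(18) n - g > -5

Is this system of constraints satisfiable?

From constraint 4: g ≥ 5. From constraint 12: k ≥ 5. Hence g + k ≥ 10. But constraint 14 requires g + k ≤ 9, and 9 < 10. Contradiction.

Unsatisfiable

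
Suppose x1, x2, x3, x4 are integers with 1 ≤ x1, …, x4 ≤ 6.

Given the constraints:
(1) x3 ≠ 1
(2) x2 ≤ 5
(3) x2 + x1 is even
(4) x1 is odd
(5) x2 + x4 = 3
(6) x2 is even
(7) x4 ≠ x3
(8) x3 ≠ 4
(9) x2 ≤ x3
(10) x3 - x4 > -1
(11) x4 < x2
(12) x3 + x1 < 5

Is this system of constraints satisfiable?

Unsatisfiable

Constraint 6 makes x2 even and constraint 4 makes x1 odd, so x2 + x1 must be odd. Constraint 3 says x2 + x1 is even — contradiction.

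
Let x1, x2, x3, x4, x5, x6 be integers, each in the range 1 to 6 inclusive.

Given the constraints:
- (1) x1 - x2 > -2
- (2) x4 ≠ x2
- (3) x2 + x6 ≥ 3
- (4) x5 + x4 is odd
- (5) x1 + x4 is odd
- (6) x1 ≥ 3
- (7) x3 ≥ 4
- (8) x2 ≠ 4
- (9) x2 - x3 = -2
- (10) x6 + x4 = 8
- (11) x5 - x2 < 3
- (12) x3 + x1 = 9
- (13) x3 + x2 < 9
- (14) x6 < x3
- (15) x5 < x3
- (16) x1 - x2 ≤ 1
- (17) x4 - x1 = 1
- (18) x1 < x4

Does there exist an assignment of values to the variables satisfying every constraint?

Take x1 = 4, x2 = 3, x3 = 5, x4 = 5, x5 = 4, x6 = 3. Then constraint 1: x1 - x2 = 1; constraint 3: x2 + x6 = 6; constraint 9: x2 - x3 = -2, and every other listed constraint is also met.

Satisfiable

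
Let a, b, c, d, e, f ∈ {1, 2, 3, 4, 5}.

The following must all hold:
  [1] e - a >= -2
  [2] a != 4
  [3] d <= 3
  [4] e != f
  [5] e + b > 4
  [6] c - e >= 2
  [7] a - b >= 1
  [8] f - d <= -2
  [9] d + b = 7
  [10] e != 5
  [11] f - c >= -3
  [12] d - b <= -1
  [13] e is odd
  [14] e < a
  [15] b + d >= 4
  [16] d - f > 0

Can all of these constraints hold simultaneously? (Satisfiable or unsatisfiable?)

Constraints 1, 6, 7, 8, 11, and 12 give b − d ≥ 1, d − f ≥ 2, f − c ≥ -3, c − e ≥ 2, e − a ≥ -2, a − b ≥ 1.
Adding all 6 inequalities: the left sides telescope to 0, and the right sides sum to 1 + 2 + (-3) + 2 + (-2) + 1 = 1. So 0 ≥ 1, which is false.

Unsatisfiable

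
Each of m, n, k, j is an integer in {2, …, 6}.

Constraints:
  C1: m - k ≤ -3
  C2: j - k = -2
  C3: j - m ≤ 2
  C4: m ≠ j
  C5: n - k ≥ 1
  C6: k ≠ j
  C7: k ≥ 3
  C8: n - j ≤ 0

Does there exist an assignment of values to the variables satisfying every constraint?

Unsatisfiable

Constraints 1, 3, 5, and 8 give k − m ≥ 3, m − j ≥ -2, j − n ≥ 0, n − k ≥ 1.
Adding all 4 inequalities: the left sides telescope to 0, and the right sides sum to 3 + (-2) + 0 + 1 = 2. So 0 ≥ 2, which is false.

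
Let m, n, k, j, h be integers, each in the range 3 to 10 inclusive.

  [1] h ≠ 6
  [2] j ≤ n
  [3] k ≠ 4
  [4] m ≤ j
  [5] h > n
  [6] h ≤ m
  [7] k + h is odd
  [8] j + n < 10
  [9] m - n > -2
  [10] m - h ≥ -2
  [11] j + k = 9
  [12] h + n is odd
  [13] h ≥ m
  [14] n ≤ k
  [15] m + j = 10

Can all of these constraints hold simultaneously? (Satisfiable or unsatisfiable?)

Constraints 2, 4, 5, and 6 give j ≤ n, n < h, h ≤ m, m ≤ j. Chaining: j ≤ n < h ≤ m ≤ j, which forces j < j — impossible.

Unsatisfiable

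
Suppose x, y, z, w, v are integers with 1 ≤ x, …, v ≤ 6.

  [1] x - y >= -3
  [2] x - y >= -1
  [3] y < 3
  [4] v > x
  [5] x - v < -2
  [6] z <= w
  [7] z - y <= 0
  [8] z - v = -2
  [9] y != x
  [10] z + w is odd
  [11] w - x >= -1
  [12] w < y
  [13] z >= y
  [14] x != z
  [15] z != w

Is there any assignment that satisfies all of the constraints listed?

Unsatisfiable

Constraints 6, 12, and 13 give w < y, y ≤ z, z ≤ w. Chaining: w < y ≤ z ≤ w, which forces w < w — impossible.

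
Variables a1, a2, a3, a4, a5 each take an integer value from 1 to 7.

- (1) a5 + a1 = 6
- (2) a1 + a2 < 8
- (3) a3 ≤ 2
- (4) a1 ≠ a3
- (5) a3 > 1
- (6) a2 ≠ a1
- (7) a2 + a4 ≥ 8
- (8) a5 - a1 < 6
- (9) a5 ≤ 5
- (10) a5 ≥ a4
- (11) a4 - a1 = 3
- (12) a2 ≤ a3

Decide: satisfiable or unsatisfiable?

Unsatisfiable

From constraints 3 and 12: a2 ≤ a3 ≤ 2. From constraints 9 and 10: a4 ≤ a5 ≤ 5. Hence a2 + a4 ≤ 7. But constraint 7 requires a2 + a4 ≥ 8, and 8 > 7. Contradiction.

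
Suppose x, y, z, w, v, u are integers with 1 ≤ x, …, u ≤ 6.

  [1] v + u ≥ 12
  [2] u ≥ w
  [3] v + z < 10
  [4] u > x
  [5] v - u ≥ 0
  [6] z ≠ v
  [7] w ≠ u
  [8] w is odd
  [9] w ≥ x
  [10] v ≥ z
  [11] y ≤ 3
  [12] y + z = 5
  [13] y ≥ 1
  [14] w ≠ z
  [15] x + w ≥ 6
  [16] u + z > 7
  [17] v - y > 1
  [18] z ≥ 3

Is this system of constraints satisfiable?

Satisfiable

Setting (x, y, z, w, v, u) = (2, 2, 3, 5, 6, 6) satisfies everything: constraint 1: v + u = 12; constraint 3: v + z = 9; constraint 5: v - u = 0, and the others follow.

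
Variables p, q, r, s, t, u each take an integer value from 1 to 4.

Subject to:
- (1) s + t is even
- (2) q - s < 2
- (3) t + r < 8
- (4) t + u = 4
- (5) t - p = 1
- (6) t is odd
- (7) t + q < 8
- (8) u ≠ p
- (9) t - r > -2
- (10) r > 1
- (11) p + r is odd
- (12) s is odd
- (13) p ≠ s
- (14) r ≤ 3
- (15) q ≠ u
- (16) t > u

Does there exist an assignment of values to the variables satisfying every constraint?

Try p = 2, q = 3, r = 3, s = 3, t = 3, u = 1.
Check constraint 2: q - s = 0; constraint 3: t + r = 6. The remaining constraints are straightforward to verify.

Satisfiable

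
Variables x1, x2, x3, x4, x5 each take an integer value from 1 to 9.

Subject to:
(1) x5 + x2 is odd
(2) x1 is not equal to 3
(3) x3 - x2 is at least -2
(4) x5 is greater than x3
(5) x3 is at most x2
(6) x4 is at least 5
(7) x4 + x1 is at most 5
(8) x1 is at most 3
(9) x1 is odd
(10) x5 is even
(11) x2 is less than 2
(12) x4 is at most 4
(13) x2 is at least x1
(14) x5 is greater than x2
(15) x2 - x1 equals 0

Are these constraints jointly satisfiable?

Unsatisfiable

From constraint 6: x4 ≥ 5. From constraint 12: x4 ≤ 4. But 4 < 5, so no value of x4 works.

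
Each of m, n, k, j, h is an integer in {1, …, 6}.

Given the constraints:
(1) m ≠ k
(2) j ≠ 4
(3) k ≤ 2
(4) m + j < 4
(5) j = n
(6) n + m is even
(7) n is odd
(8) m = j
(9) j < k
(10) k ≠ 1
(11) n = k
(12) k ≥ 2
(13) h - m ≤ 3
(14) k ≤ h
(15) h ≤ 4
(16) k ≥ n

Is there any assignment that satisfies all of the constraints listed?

From constraints 5, 8, and 11, m = j = n = k, so m = k. But constraint 1 says m ≠ k. Contradiction.

Unsatisfiable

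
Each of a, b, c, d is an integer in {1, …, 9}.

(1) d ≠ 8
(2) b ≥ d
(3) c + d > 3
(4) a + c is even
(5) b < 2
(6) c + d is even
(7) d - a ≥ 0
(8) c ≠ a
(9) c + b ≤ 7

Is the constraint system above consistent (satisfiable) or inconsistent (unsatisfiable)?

Try a = 1, b = 1, c = 3, d = 1.
Check constraint 3: c + d = 4; constraint 7: d - a = 0. The remaining constraints are straightforward to verify.

Satisfiable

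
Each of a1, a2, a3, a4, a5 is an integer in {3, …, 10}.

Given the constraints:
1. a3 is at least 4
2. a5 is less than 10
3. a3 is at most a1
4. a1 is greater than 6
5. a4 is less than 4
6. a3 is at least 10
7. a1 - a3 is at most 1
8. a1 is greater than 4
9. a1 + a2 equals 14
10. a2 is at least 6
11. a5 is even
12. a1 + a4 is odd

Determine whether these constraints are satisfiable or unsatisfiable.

From constraints 3 and 6: a1 ≥ a3 ≥ 10. From constraint 10: a2 ≥ 6. Hence a1 + a2 ≥ 16. But constraint 9 requires a1 + a2 = 14, and 14 < 16. Contradiction.

Unsatisfiable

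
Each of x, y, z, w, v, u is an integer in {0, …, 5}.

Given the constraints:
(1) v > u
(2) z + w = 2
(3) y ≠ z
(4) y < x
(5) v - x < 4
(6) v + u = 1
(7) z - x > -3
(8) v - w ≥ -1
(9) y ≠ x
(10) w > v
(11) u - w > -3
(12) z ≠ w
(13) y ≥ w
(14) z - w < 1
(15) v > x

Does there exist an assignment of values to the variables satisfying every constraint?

Unsatisfiable

Constraints 4, 10, 13, and 15 give y < x, x < v, v < w, w ≤ y. Chaining: y < x < v < w ≤ y, which forces y < y — impossible.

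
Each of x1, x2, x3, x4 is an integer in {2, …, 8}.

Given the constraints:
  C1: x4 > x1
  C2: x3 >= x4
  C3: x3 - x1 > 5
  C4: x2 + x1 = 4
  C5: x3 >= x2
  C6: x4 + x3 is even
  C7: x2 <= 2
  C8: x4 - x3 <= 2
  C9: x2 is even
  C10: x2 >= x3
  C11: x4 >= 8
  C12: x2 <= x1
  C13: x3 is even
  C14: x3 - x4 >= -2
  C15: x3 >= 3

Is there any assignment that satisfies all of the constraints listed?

Unsatisfiable

From constraints 2 and 11: x3 ≥ x4 and x4 ≥ 8, so x3 ≥ 8. From constraints 7 and 10: x3 ≤ x2 and x2 ≤ 2, so x3 ≤ 2. But 2 < 8, so no value of x3 works.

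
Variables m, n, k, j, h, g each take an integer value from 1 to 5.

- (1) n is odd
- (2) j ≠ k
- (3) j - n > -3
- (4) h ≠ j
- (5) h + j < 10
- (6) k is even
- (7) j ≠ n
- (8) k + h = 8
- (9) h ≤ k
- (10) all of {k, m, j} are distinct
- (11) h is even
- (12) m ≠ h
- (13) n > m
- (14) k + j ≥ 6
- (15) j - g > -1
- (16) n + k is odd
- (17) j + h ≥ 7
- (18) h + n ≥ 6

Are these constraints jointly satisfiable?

The assignment m = 2, n = 5, k = 4, j = 3, h = 4, g = 2 works:
  constraint 3 holds since j - n = -2.
  constraint 5 holds since h + j = 7.
  constraint 8 holds since k + h = 8.
The rest check out directly.

Satisfiable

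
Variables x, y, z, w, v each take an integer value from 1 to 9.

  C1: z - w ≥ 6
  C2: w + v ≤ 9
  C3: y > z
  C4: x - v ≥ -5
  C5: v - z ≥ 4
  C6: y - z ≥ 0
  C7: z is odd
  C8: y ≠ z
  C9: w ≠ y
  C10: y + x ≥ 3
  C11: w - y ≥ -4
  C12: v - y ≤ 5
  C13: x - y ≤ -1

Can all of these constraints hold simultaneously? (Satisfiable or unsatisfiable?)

Constraints 1, 4, 5, 11, and 13 give w − y ≥ -4, y − x ≥ 1, x − v ≥ -5, v − z ≥ 4, z − w ≥ 6.
Adding all 5 inequalities: the left sides telescope to 0, and the right sides sum to (-4) + 1 + (-5) + 4 + 6 = 2. So 0 ≥ 2, which is false.

Unsatisfiable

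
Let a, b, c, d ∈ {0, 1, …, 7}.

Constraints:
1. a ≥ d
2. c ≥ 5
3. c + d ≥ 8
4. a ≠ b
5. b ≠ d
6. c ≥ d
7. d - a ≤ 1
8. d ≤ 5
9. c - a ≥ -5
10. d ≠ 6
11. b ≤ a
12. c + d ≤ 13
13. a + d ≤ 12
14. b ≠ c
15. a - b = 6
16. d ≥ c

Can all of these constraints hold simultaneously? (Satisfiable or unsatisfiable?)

Satisfiable

Take a = 7, b = 1, c = 5, d = 5. Then constraint 3: c + d = 10; constraint 7: d - a = -2, and every other listed constraint is also met.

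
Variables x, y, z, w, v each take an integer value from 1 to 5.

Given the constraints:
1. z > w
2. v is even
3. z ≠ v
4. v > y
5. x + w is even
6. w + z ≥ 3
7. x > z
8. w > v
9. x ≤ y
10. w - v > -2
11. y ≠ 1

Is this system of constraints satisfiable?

Constraints 1, 4, 7, 8, and 9 give z < x, x ≤ y, y < v, v < w, w < z. Chaining: z < x ≤ y < v < w < z, which forces z < z — impossible.

Unsatisfiable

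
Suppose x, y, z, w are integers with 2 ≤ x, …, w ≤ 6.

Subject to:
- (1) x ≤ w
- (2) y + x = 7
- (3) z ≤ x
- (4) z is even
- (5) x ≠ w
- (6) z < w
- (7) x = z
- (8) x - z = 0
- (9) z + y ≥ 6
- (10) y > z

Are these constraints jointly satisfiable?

Satisfiable

Take x = 2, y = 5, z = 2, w = 6. Then constraint 2: y + x = 7; constraint 8: x - z = 0, and every other listed constraint is also met.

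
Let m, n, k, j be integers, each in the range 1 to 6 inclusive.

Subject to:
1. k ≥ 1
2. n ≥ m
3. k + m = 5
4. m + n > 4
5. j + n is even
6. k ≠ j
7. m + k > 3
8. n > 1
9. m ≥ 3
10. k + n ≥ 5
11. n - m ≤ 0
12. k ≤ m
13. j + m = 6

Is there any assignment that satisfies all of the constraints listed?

Satisfiable

Setting (m, n, k, j) = (3, 3, 2, 3) satisfies everything: constraint 3: k + m = 5; constraint 4: m + n = 6, and the others follow.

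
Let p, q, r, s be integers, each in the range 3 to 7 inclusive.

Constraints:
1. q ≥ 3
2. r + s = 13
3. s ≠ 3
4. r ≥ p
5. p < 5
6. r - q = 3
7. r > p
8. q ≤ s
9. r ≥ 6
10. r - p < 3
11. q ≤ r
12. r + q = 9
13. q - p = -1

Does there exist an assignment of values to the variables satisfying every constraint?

Satisfiable

Take p = 4, q = 3, r = 6, s = 7. Then constraint 2: r + s = 13; constraint 6: r - q = 3; constraint 10: r - p = 2, and every other listed constraint is also met.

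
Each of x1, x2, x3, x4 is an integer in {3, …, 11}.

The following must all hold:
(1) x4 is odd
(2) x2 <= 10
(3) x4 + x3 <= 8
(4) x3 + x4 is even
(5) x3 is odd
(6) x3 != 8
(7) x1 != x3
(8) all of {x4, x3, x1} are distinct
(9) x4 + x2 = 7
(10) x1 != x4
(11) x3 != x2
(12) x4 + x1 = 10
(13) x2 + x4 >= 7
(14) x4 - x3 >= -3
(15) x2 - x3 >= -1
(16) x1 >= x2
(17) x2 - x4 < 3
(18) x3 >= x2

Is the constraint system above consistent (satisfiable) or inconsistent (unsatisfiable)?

Take x1 = 7, x2 = 4, x3 = 5, x4 = 3. Then constraint 3: x4 + x3 = 8; constraint 9: x4 + x2 = 7, and every other listed constraint is also met.

Satisfiable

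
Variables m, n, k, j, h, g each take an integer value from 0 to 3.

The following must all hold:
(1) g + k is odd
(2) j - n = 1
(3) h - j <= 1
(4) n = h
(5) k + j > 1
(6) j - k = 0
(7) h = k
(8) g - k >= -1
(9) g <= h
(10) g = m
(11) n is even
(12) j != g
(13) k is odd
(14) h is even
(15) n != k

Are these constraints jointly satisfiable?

Unsatisfiable

From constraints 4 and 7, n = h = k, so n = k. But constraint 15 says n ≠ k. Contradiction.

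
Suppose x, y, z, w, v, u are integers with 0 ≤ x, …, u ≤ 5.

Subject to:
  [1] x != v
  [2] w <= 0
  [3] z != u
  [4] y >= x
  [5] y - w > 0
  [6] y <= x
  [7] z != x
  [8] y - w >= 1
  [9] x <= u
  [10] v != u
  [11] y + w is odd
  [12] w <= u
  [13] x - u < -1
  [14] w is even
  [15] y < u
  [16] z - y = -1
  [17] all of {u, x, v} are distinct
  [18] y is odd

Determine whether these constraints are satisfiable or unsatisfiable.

Satisfiable

Try x = 1, y = 1, z = 0, w = 0, v = 0, u = 5.
Check constraint 5: y - w = 1; constraint 8: y - w = 1. The remaining constraints are straightforward to verify.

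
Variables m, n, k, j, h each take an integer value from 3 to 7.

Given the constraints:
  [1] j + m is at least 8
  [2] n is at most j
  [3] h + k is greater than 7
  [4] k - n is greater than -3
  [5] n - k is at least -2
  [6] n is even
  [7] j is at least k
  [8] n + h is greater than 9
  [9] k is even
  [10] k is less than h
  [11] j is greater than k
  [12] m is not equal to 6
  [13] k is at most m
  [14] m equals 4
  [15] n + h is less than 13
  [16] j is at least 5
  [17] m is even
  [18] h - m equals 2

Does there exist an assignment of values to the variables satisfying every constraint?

Try m = 4, n = 4, k = 4, j = 6, h = 6.
Check constraint 1: j + m = 10; constraint 3: h + k = 10. The remaining constraints are straightforward to verify.

Satisfiable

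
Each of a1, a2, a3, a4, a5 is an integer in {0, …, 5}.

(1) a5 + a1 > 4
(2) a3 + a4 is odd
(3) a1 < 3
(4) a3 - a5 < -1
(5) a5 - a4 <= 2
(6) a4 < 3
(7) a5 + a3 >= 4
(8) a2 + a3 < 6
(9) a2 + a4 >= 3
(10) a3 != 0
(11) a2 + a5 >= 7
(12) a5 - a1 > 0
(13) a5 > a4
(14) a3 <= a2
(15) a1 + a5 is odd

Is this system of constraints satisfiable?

Setting (a1, a2, a3, a4, a5) = (2, 4, 1, 2, 3) satisfies everything: constraint 1: a5 + a1 = 5; constraint 4: a3 - a5 = -2, and the others follow.

Satisfiable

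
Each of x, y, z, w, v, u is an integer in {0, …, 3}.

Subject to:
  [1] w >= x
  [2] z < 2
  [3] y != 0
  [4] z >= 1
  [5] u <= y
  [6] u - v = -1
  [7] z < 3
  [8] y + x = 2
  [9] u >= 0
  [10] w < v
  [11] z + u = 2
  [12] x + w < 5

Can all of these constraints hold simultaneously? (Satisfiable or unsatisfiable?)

Satisfiable

Take x = 1, y = 1, z = 1, w = 1, v = 2, u = 1. Then constraint 6: u - v = -1; constraint 8: y + x = 2; constraint 11: z + u = 2, and every other listed constraint is also met.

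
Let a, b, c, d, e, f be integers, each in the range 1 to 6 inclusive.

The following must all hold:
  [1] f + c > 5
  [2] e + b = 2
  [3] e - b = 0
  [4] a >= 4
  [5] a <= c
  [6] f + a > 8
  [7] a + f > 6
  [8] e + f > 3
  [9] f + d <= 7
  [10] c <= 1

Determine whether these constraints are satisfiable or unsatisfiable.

Unsatisfiable

From constraints 4 and 5: c ≥ a and a ≥ 4, so c ≥ 4. From constraint 10: c ≤ 1. But 1 < 4, so no value of c works.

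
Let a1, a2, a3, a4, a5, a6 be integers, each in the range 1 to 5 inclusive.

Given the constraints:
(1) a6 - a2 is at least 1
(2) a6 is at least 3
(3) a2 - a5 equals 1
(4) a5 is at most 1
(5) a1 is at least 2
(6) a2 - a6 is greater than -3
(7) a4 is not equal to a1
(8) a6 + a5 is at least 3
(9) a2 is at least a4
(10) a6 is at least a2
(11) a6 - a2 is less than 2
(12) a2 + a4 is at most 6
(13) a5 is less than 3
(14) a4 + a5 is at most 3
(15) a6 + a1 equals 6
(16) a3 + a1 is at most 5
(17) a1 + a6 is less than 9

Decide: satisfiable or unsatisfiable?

Satisfiable

One satisfying assignment is a1 = 3, a2 = 2, a3 = 1, a4 = 1, a5 = 1, a6 = 3.
For the less obvious constraints — constraint 1: a6 - a2 = 1; constraint 3: a2 - a5 = 1; constraint 6: a2 - a6 = -1 — and the others hold by inspection.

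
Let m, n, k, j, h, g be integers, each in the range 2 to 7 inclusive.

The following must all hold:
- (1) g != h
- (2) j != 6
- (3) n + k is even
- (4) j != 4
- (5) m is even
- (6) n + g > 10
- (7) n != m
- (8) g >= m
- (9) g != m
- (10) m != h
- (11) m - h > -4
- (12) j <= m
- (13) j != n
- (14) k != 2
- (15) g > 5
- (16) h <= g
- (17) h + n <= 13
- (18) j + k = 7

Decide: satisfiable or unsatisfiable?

Satisfiable

Setting (m, n, k, j, h, g) = (2, 5, 5, 2, 5, 7) satisfies everything: constraint 6: n + g = 12; constraint 11: m - h = -3; constraint 17: h + n = 10, and the others follow.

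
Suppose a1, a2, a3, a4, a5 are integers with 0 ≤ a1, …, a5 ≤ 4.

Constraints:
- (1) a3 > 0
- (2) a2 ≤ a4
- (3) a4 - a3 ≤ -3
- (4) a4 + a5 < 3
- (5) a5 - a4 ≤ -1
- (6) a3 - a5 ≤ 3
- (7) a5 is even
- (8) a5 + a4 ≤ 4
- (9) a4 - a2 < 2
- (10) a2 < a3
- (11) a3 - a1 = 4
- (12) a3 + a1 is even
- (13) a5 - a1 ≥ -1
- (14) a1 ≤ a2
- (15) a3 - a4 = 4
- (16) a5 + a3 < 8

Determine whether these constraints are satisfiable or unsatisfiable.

Constraints 3, 5, and 6 give a4 − a5 ≥ 1, a5 − a3 ≥ -3, a3 − a4 ≥ 3.
Adding all 3 inequalities: the left sides telescope to 0, and the right sides sum to 1 + (-3) + 3 = 1. So 0 ≥ 1, which is false.

Unsatisfiable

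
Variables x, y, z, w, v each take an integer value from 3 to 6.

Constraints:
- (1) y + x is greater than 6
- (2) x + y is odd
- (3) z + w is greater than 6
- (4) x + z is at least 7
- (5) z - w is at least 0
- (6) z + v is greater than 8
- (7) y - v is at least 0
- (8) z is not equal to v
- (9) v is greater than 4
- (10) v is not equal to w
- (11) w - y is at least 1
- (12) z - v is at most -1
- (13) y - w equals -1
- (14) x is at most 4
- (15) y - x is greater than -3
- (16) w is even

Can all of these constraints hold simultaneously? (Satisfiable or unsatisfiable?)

Constraints 5, 7, 11, and 12 give z − w ≥ 0, w − y ≥ 1, y − v ≥ 0, v − z ≥ 1.
Adding all 4 inequalities: the left sides telescope to 0, and the right sides sum to 0 + 1 + 0 + 1 = 2. So 0 ≥ 2, which is false.

Unsatisfiable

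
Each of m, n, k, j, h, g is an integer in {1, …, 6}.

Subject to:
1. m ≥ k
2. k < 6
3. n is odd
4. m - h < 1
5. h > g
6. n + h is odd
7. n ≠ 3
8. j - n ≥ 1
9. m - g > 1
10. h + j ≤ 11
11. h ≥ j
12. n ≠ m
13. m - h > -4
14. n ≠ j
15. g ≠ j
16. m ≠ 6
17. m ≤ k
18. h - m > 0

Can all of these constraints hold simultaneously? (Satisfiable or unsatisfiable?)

The assignment m = 5, n = 1, k = 5, j = 4, h = 6, g = 2 works:
  constraint 4 holds since m - h = -1.
  constraint 8 holds since j - n = 3.
The rest check out directly.

Satisfiable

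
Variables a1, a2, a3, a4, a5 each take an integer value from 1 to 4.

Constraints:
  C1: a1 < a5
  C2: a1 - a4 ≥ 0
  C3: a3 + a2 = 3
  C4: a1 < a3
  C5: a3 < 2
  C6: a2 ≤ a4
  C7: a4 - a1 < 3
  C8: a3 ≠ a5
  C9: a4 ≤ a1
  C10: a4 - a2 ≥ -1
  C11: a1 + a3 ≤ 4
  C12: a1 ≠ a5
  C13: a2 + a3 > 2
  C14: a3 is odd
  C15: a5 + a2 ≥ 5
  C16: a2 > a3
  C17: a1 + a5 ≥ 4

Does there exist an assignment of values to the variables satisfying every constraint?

Constraints 2, 4, 6, and 16 give a1 < a3, a3 < a2, a2 ≤ a4, a4 ≤ a1. Chaining: a1 < a3 < a2 ≤ a4 ≤ a1, which forces a1 < a1 — impossible.

Unsatisfiable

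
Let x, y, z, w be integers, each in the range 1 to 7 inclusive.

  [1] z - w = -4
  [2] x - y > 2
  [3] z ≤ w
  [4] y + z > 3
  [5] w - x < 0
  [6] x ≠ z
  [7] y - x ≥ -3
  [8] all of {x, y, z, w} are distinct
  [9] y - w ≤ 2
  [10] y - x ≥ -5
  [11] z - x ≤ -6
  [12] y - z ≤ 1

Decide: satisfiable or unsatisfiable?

Unsatisfiable

Constraints 7, 11, and 12 give z − y ≥ -1, y − x ≥ -3, x − z ≥ 6.
Adding all 3 inequalities: the left sides telescope to 0, and the right sides sum to (-1) + (-3) + 6 = 2. So 0 ≥ 2, which is false.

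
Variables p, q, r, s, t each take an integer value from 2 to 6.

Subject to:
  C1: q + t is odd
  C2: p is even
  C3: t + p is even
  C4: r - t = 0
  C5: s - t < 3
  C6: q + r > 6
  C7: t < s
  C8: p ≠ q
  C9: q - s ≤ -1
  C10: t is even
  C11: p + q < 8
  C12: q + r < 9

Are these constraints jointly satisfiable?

Satisfiable

Try p = 4, q = 3, r = 4, s = 5, t = 4.
Check constraint 4: r - t = 0; constraint 5: s - t = 1; constraint 6: q + r = 7. The remaining constraints are straightforward to verify.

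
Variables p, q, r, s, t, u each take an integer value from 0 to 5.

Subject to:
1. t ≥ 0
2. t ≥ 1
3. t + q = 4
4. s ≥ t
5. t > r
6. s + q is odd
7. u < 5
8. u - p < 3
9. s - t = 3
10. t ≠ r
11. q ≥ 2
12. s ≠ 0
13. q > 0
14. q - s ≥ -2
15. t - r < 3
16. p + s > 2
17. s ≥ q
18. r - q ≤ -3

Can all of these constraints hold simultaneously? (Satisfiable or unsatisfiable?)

Satisfiable

The assignment p = 0, q = 3, r = 0, s = 4, t = 1, u = 1 works:
  constraint 3 holds since t + q = 4.
  constraint 8 holds since u - p = 1.
The rest check out directly.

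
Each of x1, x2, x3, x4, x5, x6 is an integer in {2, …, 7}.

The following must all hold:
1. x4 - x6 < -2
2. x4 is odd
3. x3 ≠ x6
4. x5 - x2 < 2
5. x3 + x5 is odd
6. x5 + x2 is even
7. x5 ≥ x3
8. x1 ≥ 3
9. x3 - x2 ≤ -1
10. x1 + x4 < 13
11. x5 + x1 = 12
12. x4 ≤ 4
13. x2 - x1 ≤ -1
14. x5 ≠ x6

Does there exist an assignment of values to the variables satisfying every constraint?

One satisfying assignment is x1 = 7, x2 = 5, x3 = 4, x4 = 3, x5 = 5, x6 = 7.
For the less obvious constraints — constraint 1: x4 - x6 = -4; constraint 4: x5 - x2 = 0; constraint 9: x3 - x2 = -1 — and the others hold by inspection.

Satisfiable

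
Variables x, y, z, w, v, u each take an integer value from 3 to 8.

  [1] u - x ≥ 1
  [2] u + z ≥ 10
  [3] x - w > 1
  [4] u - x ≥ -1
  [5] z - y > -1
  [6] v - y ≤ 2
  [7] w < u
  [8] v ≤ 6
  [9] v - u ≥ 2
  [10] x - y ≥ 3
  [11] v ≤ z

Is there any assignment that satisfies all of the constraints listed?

Constraints 4, 6, 9, and 10 give y − v ≥ -2, v − u ≥ 2, u − x ≥ -1, x − y ≥ 3.
Adding all 4 inequalities: the left sides telescope to 0, and the right sides sum to (-2) + 2 + (-1) + 3 = 2. So 0 ≥ 2, which is false.

Unsatisfiable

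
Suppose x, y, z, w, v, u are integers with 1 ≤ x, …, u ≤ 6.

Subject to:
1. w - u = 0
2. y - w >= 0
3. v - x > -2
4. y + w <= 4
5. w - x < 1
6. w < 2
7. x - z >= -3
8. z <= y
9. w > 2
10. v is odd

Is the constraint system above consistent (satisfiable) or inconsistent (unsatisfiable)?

Unsatisfiable

From constraint 9: w ≥ 3. From constraint 6: w ≤ 1. But 1 < 3, so no value of w works.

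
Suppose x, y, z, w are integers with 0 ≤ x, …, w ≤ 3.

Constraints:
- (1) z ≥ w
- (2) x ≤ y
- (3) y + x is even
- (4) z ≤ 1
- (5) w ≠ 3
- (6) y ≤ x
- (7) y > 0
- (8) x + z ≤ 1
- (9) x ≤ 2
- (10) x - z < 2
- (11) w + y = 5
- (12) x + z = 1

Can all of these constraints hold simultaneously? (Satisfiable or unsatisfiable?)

From constraints 1 and 4: w ≤ z ≤ 1. From constraints 6 and 9: y ≤ x ≤ 2. Hence w + y ≤ 3. But constraint 11 requires w + y = 5, and 5 > 3. Contradiction.

Unsatisfiable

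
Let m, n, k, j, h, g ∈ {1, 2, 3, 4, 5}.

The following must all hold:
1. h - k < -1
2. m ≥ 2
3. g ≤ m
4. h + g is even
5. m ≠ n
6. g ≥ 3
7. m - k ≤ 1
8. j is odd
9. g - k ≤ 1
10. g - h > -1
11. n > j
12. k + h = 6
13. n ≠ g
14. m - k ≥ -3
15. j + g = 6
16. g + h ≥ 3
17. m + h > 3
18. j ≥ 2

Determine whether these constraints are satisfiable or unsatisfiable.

Satisfiable

Setting (m, n, k, j, h, g) = (4, 5, 5, 3, 1, 3) satisfies everything: constraint 1: h - k = -4; constraint 7: m - k = -1; constraint 9: g - k = -2, and the others follow.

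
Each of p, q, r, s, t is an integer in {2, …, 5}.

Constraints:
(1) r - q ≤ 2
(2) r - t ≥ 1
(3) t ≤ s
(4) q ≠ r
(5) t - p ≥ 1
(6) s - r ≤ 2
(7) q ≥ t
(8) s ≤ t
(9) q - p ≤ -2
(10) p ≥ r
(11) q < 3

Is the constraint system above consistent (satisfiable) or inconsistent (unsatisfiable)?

Unsatisfiable

Constraints 1, 2, 5, and 9 give p − q ≥ 2, q − r ≥ -2, r − t ≥ 1, t − p ≥ 1.
Adding all 4 inequalities: the left sides telescope to 0, and the right sides sum to 2 + (-2) + 1 + 1 = 2. So 0 ≥ 2, which is false.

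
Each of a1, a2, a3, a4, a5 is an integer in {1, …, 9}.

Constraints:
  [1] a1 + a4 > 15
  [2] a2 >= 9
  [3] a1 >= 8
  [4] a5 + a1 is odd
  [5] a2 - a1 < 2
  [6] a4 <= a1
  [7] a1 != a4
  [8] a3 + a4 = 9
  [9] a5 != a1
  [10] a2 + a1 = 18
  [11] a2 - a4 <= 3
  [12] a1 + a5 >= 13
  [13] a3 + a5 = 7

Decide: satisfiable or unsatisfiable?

The assignment a1 = 9, a2 = 9, a3 = 1, a4 = 8, a5 = 6 works:
  constraint 1 holds since a1 + a4 = 17.
  constraint 5 holds since a2 - a1 = 0.
The rest check out directly.

Satisfiable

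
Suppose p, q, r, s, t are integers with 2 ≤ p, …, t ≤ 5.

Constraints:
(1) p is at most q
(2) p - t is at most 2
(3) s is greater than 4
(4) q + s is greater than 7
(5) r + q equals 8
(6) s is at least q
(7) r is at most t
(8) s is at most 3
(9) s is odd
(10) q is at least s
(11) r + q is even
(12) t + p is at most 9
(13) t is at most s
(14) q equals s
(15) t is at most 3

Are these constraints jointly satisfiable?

Unsatisfiable

From constraints 7 and 15: r ≤ t ≤ 3. From constraints 6 and 8: q ≤ s ≤ 3. Hence r + q ≤ 6. But constraint 5 requires r + q = 8, and 8 > 6. Contradiction.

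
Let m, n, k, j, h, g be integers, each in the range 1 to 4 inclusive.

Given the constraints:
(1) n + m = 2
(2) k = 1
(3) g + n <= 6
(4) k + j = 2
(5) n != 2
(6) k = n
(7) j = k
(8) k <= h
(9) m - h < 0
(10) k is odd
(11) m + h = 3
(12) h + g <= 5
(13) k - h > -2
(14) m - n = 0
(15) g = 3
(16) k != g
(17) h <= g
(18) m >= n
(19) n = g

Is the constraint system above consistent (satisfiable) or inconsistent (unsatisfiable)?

Unsatisfiable

Constraint 2 fixes k = 1 and constraint 15 fixes g = 3. Constraints 6 and 19 give k = n = g, so k = g. But 1 ≠ 3 — contradiction.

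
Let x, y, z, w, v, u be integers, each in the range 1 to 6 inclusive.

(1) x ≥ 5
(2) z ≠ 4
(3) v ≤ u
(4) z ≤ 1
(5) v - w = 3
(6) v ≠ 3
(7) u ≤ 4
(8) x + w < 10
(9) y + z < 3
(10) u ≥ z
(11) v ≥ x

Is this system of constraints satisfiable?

From constraints 1 and 11: v ≥ x and x ≥ 5, so v ≥ 5. From constraints 3 and 7: v ≤ u and u ≤ 4, so v ≤ 4. But 4 < 5, so no value of v works.

Unsatisfiable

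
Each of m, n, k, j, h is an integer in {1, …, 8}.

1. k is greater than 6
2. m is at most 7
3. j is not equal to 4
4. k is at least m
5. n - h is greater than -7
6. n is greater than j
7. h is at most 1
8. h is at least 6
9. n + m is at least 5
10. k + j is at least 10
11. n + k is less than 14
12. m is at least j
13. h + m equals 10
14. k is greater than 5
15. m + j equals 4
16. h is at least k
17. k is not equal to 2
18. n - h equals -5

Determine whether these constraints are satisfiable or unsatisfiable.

Unsatisfiable

From constraints 7 and 16: k ≤ h ≤ 1. From constraints 2 and 12: j ≤ m ≤ 7. Hence k + j ≤ 8. But constraint 10 requires k + j ≥ 10, and 10 > 8. Contradiction.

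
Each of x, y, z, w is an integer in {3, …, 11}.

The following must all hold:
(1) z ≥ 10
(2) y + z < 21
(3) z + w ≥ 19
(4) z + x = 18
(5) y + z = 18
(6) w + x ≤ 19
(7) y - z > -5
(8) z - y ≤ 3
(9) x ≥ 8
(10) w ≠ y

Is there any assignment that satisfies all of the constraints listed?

The assignment x = 8, y = 8, z = 10, w = 10 works:
  constraint 2 holds since y + z = 18.
  constraint 3 holds since z + w = 20.
  constraint 4 holds since z + x = 18.
The rest check out directly.

Satisfiable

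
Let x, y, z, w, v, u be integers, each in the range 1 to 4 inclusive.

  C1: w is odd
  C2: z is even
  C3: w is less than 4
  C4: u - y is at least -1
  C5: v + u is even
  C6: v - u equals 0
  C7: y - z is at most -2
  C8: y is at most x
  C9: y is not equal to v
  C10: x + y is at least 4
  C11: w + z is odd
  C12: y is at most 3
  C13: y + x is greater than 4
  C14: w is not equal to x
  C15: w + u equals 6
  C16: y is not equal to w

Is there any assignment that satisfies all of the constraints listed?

Satisfiable

One satisfying assignment is x = 4, y = 2, z = 4, w = 3, v = 3, u = 3.
For the less obvious constraints — constraint 4: u - y = 1; constraint 6: v - u = 0; constraint 7: y - z = -2 — and the others hold by inspection.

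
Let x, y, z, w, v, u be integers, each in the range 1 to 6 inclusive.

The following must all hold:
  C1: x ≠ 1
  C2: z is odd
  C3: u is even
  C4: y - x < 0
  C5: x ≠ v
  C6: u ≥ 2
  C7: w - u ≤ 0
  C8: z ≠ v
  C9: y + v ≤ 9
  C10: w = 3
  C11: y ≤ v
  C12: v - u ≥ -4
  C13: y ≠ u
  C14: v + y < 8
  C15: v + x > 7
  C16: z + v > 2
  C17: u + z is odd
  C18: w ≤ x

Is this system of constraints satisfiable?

One satisfying assignment is x = 6, y = 3, z = 1, w = 3, v = 3, u = 6.
For the less obvious constraints — constraint 4: y - x = -3; constraint 7: w - u = -3; constraint 9: y + v = 6 — and the others hold by inspection.

Satisfiable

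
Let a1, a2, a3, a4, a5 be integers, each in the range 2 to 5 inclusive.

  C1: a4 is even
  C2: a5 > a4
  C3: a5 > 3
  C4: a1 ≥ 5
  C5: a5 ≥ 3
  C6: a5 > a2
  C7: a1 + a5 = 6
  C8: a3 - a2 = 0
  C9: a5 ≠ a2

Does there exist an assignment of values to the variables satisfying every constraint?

Unsatisfiable

From constraint 4: a1 ≥ 5. From constraint 5: a5 ≥ 3. Hence a1 + a5 ≥ 8. But constraint 7 requires a1 + a5 = 6, and 6 < 8. Contradiction.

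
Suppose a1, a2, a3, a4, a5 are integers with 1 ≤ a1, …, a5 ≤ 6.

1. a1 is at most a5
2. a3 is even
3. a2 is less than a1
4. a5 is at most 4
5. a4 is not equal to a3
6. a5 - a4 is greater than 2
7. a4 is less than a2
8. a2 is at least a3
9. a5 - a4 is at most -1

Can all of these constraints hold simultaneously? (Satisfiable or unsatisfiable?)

Unsatisfiable

Constraints 1, 3, 7, and 9 give a1 ≤ a5, a5 < a4, a4 < a2, a2 < a1. Chaining: a1 ≤ a5 < a4 < a2 < a1, which forces a1 < a1 — impossible.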